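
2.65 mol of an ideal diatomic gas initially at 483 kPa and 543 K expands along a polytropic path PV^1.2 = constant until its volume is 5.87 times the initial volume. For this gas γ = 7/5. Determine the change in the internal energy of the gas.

-8920 J

V₁ = nRT₁/P₁ = 2.65×8.314×543/483 = 24.8 L.
Polytropic n=1.2: T₂ = T₁(V₁/V₂)^(n−1) = 543×(0.170)^0.20 = 381 K; P₂ = P₁(V₁/V₂)^n = 57.8 kPa.
For an ideal gas ΔU = nCvΔT with Cv = (5/2)R = 20.8 J/(mol·K).
ΔU = 2.65×20.8×(381−543) = -8920 J.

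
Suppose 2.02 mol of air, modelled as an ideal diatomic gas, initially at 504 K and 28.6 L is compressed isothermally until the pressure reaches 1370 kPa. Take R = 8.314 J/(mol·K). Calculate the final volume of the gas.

6.18 L

P₁ = nRT₁/V₁ = 2.02×8.314×504/28.6 = 296 kPa.
Isothermal: T stays 504 K; PV = const ⇒ V₂ = 6.18 L, P₂ = 1370 kPa.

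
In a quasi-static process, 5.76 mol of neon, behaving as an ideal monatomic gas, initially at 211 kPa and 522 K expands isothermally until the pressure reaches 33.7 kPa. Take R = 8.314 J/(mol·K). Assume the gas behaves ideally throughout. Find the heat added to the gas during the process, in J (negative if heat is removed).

45900 J

V₁ = nRT₁/P₁ = 5.76×8.314×522/211 = 118 L.
Isothermal: T stays 522 K; PV = const ⇒ V₂ = 742 L, P₂ = 33.7 kPa.
ΔU = 0 (ideal gas, T constant).
W = nRT ln(V₂/V₁) = 5.76×8.314×522×ln(6.26) = 45900 J.
Q = ΔU + W = 45900 J.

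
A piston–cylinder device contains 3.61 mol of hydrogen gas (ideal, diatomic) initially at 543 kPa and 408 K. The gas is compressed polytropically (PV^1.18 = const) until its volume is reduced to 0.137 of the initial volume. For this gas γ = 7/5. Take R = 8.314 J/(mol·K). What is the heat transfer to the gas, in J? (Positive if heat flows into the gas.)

-16100 J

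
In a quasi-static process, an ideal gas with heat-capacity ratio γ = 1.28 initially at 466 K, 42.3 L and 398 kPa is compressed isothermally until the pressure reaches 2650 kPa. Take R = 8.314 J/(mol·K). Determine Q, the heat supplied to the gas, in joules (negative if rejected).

n = P₁V₁/(RT₁) = 398×42.3/(8.314×466) = 4.35 mol.
Isothermal: T stays 466 K; PV = const ⇒ V₂ = 6.35 L, P₂ = 2650 kPa.
ΔU = 0 (ideal gas, T constant).
W = nRT ln(V₂/V₁) = 4.35×8.314×466×ln(0.150) = -31900 J.
Q = ΔU + W = -31900 J.

-31900 J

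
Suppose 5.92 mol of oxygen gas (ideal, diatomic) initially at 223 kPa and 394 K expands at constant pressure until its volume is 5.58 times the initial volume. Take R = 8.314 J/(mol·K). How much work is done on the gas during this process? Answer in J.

V₁ = nRT₁/P₁ = 5.92×8.314×394/223 = 87.0 L.
Isobaric: P stays 223 kPa; V/T = const ⇒ T₂ = 2200 K, V₂ = 485 L.
W = PΔV = 223×(485−87.0) kPa·L = 88800 J.
Work done on the gas = −W_by = -88800 J.

-88800 J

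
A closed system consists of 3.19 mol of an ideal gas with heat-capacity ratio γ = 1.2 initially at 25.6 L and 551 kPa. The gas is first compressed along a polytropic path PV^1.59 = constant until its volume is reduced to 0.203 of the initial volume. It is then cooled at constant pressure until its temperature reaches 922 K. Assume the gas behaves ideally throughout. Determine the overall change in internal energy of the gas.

51700 J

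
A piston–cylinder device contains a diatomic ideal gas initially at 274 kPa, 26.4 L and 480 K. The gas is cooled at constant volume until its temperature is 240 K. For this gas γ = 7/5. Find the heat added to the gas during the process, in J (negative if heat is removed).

-9040 J

n = P₁V₁/(RT₁) = 274×26.4/(8.314×480) = 1.81 mol.
Isochoric: V stays 26.4 L; P/T = const ⇒ T₂ = 240 K, P₂ = 137 kPa.
W = 0 (no volume change).
ΔU = nCvΔT = 1.81×20.8×(240−480) = -9040 J.
Q = ΔU = -9040 J.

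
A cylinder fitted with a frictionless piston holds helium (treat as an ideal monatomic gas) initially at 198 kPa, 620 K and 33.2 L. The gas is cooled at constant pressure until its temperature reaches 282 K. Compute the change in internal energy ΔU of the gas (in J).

n = P₁V₁/(RT₁) = 198×33.2/(8.314×620) = 1.28 mol.
Isobaric: P stays 198 kPa; V/T = const ⇒ T₂ = 282 K, V₂ = 15.1 L.
For an ideal gas ΔU = nCvΔT with Cv = (3/2)R = 12.5 J/(mol·K).
ΔU = 1.28×12.5×(282−620) = -5380 J.

-5380 J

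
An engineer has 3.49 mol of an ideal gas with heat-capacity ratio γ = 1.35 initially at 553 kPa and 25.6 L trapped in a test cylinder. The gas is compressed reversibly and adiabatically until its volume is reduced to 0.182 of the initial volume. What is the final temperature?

886 K

T₁ = P₁V₁/(nR) = 553×25.6/(3.49×8.314) = 488 K.
Adiabatic: TV^(γ−1) = const ⇒ T₂ = 488×(5.49)^0.350 = 886 K; PV^γ = const ⇒ P₂ = 5520 kPa.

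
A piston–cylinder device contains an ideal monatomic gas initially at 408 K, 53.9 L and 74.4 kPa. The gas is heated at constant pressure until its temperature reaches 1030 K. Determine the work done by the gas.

n = P₁V₁/(RT₁) = 74.4×53.9/(8.314×408) = 1.18 mol.
Isobaric: P stays 74.4 kPa; V/T = const ⇒ T₂ = 1030 K, V₂ = 136 L.
W = PΔV = 74.4×(136−53.9) kPa·L = 6110 J.

6110 J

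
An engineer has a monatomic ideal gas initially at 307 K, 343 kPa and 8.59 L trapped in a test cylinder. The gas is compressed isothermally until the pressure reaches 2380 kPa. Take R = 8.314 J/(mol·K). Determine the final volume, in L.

1.24 L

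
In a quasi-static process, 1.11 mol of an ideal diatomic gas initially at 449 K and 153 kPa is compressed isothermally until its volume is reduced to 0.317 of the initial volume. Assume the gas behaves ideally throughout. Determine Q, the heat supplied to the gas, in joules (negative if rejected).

-4760 J

V₁ = nRT₁/P₁ = 1.11×8.314×449/153 = 27.1 L.
Isothermal: T stays 449 K; PV = const ⇒ V₂ = 8.59 L, P₂ = 483 kPa.
ΔU = 0 (ideal gas, T constant).
W = nRT ln(V₂/V₁) = 1.11×8.314×449×ln(0.317) = -4760 J.
Q = ΔU + W = -4760 J.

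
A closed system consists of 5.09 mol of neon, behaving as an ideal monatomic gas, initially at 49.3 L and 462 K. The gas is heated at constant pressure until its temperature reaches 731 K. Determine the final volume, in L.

P₁ = nRT₁/V₁ = 5.09×8.314×462/49.3 = 397 kPa.
Isobaric: P stays 397 kPa; V/T = const ⇒ T₂ = 731 K, V₂ = 78.0 L.

78.0 L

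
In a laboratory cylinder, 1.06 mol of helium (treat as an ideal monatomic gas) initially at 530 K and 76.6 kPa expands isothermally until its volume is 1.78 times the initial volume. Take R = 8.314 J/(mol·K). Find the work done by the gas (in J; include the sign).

2690 J

V₁ = nRT₁/P₁ = 1.06×8.314×530/76.6 = 61.0 L.
Isothermal: T stays 530 K; PV = const ⇒ V₂ = 109 L, P₂ = 43.0 kPa.
W = nRT ln(V₂/V₁) = 1.06×8.314×530×ln(1.78) = 2690 J.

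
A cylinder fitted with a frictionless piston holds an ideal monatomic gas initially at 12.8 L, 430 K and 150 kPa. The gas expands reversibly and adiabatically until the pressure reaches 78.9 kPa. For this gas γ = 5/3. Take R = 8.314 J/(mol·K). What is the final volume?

Adiabatic: T₂/T₁ = (P₂/P₁)^((γ−1)/γ) ⇒ T₂ = 430×(0.526)^0.400 = 333 K; V₂ = 18.8 L.

18.8 L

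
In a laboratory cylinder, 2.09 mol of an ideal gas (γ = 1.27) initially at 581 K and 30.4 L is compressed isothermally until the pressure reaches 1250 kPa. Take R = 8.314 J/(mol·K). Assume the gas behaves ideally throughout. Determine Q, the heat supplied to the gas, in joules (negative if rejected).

P₁ = nRT₁/V₁ = 2.09×8.314×581/30.4 = 332 kPa.
Isothermal: T stays 581 K; PV = const ⇒ V₂ = 8.08 L, P₂ = 1250 kPa.
ΔU = 0 (ideal gas, T constant).
W = nRT ln(V₂/V₁) = 2.09×8.314×581×ln(0.266) = -13400 J.
Q = ΔU + W = -13400 J.

-13400 J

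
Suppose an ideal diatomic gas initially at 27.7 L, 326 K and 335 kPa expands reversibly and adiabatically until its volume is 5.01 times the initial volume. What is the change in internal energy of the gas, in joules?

n = P₁V₁/(RT₁) = 335×27.7/(8.314×326) = 3.42 mol.
Adiabatic: TV^(γ−1) = const ⇒ T₂ = 326×(0.200)^0.400 = 171 K; PV^γ = const ⇒ P₂ = 35.1 kPa.
For an ideal gas ΔU = nCvΔT with Cv = (5/2)R = 20.8 J/(mol·K).
ΔU = 3.42×20.8×(171−326) = -11000 J.

-11000 J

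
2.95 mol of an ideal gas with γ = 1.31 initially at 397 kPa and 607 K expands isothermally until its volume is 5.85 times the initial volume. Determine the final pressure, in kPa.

67.9 kPa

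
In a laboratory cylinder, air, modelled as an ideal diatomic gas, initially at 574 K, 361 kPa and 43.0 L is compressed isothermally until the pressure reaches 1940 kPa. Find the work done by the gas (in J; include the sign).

-26100 J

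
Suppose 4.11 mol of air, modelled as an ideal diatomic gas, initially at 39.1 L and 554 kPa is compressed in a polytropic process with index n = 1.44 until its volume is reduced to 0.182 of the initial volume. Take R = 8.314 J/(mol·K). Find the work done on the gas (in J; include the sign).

T₁ = P₁V₁/(nR) = 554×39.1/(4.11×8.314) = 634 K.
Polytropic n=1.44: T₂ = T₁(V₁/V₂)^(n−1) = 634×(5.49)^0.44 = 1340 K; P₂ = P₁(V₁/V₂)^n = 6440 kPa.
W = (P₁V₁−P₂V₂)/(n−1) = (554×39.1−6440×7.12)/0.44 = -55000 J.
Work done on the gas = −W_by = 55000 J.

55000 J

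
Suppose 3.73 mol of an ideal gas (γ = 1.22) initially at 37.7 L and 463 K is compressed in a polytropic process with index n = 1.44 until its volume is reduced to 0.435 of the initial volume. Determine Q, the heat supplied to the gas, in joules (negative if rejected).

14400 J

P₁ = nRT₁/V₁ = 3.73×8.314×463/37.7 = 381 kPa.
Polytropic n=1.44: T₂ = T₁(V₁/V₂)^(n−1) = 463×(2.30)^0.44 = 668 K; P₂ = P₁(V₁/V₂)^n = 1260 kPa.
W = (P₁V₁−P₂V₂)/(n−1) = (381×37.7−1260×16.4)/0.44 = -14400 J.
ΔU = nCvΔT = 3.73×37.8×(668−463) = 28900 J.
Q = ΔU + W = 14400 J.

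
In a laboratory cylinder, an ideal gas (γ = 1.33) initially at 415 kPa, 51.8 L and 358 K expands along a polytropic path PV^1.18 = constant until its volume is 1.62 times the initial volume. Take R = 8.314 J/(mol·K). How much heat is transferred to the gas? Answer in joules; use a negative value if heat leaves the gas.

4520 J

n = P₁V₁/(RT₁) = 415×51.8/(8.314×358) = 7.22 mol.
Polytropic n=1.18: T₂ = T₁(V₁/V₂)^(n−1) = 358×(0.617)^0.18 = 328 K; P₂ = P₁(V₁/V₂)^n = 235 kPa.
W = (P₁V₁−P₂V₂)/(n−1) = (415×51.8−235×83.9)/0.18 = 9930 J.
ΔU = nCvΔT = 7.22×25.2×(328−358) = -5420 J.
Q = ΔU + W = 4520 J.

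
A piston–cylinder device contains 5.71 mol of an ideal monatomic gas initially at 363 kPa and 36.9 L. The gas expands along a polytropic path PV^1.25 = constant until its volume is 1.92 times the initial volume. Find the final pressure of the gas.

161 kPa

T₁ = P₁V₁/(nR) = 363×36.9/(5.71×8.314) = 282 K.
Polytropic n=1.25: T₂ = T₁(V₁/V₂)^(n−1) = 282×(0.521)^0.25 = 240 K; P₂ = P₁(V₁/V₂)^n = 161 kPa.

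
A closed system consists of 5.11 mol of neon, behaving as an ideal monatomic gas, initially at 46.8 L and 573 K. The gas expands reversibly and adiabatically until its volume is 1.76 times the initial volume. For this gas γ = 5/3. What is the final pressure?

203 kPa

P₁ = nRT₁/V₁ = 5.11×8.314×573/46.8 = 520 kPa.
Adiabatic: TV^(γ−1) = const ⇒ T₂ = 573×(0.568)^0.667 = 393 K; PV^γ = const ⇒ P₂ = 203 kPa.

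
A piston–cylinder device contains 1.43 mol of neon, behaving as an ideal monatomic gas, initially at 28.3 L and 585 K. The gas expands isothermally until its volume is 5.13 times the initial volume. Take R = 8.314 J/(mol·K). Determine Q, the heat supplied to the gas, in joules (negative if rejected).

11400 J

P₁ = nRT₁/V₁ = 1.43×8.314×585/28.3 = 246 kPa.
Isothermal: T stays 585 K; PV = const ⇒ V₂ = 145 L, P₂ = 47.9 kPa.
ΔU = 0 (ideal gas, T constant).
W = nRT ln(V₂/V₁) = 1.43×8.314×585×ln(5.13) = 11400 J.
Q = ΔU + W = 11400 J.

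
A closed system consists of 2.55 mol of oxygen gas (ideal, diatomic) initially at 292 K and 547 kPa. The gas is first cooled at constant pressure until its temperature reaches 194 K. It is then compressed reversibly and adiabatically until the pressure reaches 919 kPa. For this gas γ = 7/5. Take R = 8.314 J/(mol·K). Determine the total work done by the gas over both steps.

-3720 J

V₁ = nRT₁/P₁ = 2.55×8.314×292/547 = 11.3 L.
Step 1 — Isobaric: P stays 547 kPa; V/T = const ⇒ T₂ = 194 K, V₂ = 7.52 L.
W = PΔV = 547×(7.52−11.3) kPa·L = -2080 J.
ΔU = nCvΔT = 2.55×20.8×(194−292) = -5190 J.
Q = ΔU + W = nCpΔT = -7270 J.
State after step 1: P = 547 kPa, V = 7.52 L, T = 194 K.
Step 2 — Adiabatic: T₂/T₁ = (P₂/P₁)^((γ−1)/γ) ⇒ T₂ = 194×(1.68)^0.286 = 225 K; V₂ = 5.19 L.
ΔU = nCvΔT = 2.55×20.8×(225−194) = 1640 J.
Q = 0 for an adiabatic process, so W = −ΔU = -1640 J.
Net over both steps: W = -3720 J, Q = -7270 J, ΔU = -3550 J.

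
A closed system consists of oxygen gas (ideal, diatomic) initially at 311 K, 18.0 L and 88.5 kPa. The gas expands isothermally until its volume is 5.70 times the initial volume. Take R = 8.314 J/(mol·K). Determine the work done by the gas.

2770 J

n = P₁V₁/(RT₁) = 88.5×18.0/(8.314×311) = 0.616 mol.
Isothermal: T stays 311 K; PV = const ⇒ V₂ = 103 L, P₂ = 15.5 kPa.
W = nRT ln(V₂/V₁) = 0.616×8.314×311×ln(5.70) = 2770 J.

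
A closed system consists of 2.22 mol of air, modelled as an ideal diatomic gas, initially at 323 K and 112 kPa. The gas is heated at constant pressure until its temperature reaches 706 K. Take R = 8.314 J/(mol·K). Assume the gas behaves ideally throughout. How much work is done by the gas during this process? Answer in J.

7070 J

V₁ = nRT₁/P₁ = 2.22×8.314×323/112 = 53.2 L.
Isobaric: P stays 112 kPa; V/T = const ⇒ T₂ = 706 K, V₂ = 116 L.
W = PΔV = 112×(116−53.2) kPa·L = 7070 J.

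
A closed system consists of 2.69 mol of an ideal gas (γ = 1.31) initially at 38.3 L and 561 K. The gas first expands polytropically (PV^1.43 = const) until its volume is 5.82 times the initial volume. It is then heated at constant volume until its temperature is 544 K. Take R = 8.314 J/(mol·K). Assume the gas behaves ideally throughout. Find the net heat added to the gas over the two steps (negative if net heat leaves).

P₁ = nRT₁/V₁ = 2.69×8.314×561/38.3 = 328 kPa.
Step 1 — Polytropic n=1.43: T₂ = T₁(V₁/V₂)^(n−1) = 561×(0.172)^0.43 = 263 K; P₂ = P₁(V₁/V₂)^n = 26.4 kPa.
W = (P₁V₁−P₂V₂)/(n−1) = (328×38.3−26.4×223)/0.43 = 15500 J.
ΔU = nCvΔT = 2.69×26.8×(263−561) = -21500 J.
Q = ΔU + W = -6000 J.
State after step 1: P = 26.4 kPa, V = 223 L, T = 263 K.
Step 2 — Isochoric: V stays 223 L; P/T = const ⇒ T₂ = 544 K, P₂ = 54.6 kPa.
W = 0 (no volume change).
ΔU = nCvΔT = 2.69×26.8×(544−263) = 20300 J.
Q = ΔU = 20300 J.
Net over both steps: W = 15500 J, Q = 14300 J, ΔU = -1230 J.

14300 J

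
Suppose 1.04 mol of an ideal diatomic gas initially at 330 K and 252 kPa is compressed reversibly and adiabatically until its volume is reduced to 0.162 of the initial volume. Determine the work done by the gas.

-7640 J

V₁ = nRT₁/P₁ = 1.04×8.314×330/252 = 11.3 L.
Adiabatic: TV^(γ−1) = const ⇒ T₂ = 330×(6.17)^0.400 = 683 K; PV^γ = const ⇒ P₂ = 3220 kPa.
ΔU = nCvΔT = 1.04×20.8×(683−330) = 7640 J.
Q = 0 for an adiabatic process, so W = −ΔU = -7640 J.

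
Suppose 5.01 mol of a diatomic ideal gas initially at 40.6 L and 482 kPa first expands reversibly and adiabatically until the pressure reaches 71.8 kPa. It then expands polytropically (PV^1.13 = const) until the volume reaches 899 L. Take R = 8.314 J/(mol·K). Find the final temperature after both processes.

218 K

T₁ = P₁V₁/(nR) = 482×40.6/(5.01×8.314) = 470 K.
Step 1 — Adiabatic: T₂/T₁ = (P₂/P₁)^((γ−1)/γ) ⇒ T₂ = 470×(0.149)^0.286 = 273 K; V₂ = 158 L.
ΔU = nCvΔT = 5.01×20.8×(273−470) = -20500 J.
Q = 0 for an adiabatic process, so W = −ΔU = 20500 J.
State after step 1: P = 71.8 kPa, V = 158 L, T = 273 K.
Step 2 — Polytropic n=1.13: T₂ = T₁(V₁/V₂)^(n−1) = 273×(0.176)^0.13 = 218 K; P₂ = P₁(V₁/V₂)^n = 10.1 kPa.
W = (P₁V₁−P₂V₂)/(n−1) = (71.8×158−10.1×899)/0.13 = 17700 J.
ΔU = nCvΔT = 5.01×20.8×(218−273) = -5740 J.
Q = ΔU + W = 11900 J.
Net over both steps: W = 38200 J, Q = 11900 J, ΔU = -26300 J.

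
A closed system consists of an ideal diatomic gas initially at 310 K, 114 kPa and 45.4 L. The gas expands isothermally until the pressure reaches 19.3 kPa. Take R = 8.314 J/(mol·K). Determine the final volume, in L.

268 L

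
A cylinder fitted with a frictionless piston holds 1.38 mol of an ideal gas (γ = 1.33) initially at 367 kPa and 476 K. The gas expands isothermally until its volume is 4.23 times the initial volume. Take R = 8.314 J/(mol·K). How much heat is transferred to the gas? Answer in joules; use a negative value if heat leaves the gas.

V₁ = nRT₁/P₁ = 1.38×8.314×476/367 = 14.9 L.
Isothermal: T stays 476 K; PV = const ⇒ V₂ = 62.9 L, P₂ = 86.8 kPa.
ΔU = 0 (ideal gas, T constant).
W = nRT ln(V₂/V₁) = 1.38×8.314×476×ln(4.23) = 7880 J.
Q = ΔU + W = 7880 J.

7880 J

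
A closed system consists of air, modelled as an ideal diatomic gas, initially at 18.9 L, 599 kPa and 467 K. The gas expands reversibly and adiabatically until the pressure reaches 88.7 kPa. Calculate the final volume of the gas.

74.0 L

Adiabatic: T₂/T₁ = (P₂/P₁)^((γ−1)/γ) ⇒ T₂ = 467×(0.148)^0.286 = 271 K; V₂ = 74.0 L.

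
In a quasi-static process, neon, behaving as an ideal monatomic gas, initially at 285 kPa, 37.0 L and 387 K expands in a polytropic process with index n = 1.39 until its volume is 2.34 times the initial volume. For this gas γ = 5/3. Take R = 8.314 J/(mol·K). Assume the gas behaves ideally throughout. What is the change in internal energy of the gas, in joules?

-4460 J

n = P₁V₁/(RT₁) = 285×37.0/(8.314×387) = 3.28 mol.
Polytropic n=1.39: T₂ = T₁(V₁/V₂)^(n−1) = 387×(0.427)^0.39 = 278 K; P₂ = P₁(V₁/V₂)^n = 87.4 kPa.
For an ideal gas ΔU = nCvΔT with Cv = (3/2)R = 12.5 J/(mol·K).
ΔU = 3.28×12.5×(278−387) = -4460 J.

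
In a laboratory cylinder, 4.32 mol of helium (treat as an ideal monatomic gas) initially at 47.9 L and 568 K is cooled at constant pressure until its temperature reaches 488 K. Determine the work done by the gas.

-2870 J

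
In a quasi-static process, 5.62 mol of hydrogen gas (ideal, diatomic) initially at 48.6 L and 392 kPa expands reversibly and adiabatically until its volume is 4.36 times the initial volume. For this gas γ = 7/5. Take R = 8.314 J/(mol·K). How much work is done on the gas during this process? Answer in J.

T₁ = P₁V₁/(nR) = 392×48.6/(5.62×8.314) = 408 K.
Adiabatic: TV^(γ−1) = const ⇒ T₂ = 408×(0.229)^0.400 = 226 K; PV^γ = const ⇒ P₂ = 49.9 kPa.
ΔU = nCvΔT = 5.62×20.8×(226−408) = -21200 J.
Q = 0 for an adiabatic process, so W = −ΔU = 21200 J.
Work done on the gas = −W_by = -21200 J.

-21200 J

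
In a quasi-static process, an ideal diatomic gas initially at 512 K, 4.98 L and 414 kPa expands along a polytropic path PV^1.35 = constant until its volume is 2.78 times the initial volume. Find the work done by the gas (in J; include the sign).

1770 J

n = P₁V₁/(RT₁) = 414×4.98/(8.314×512) = 0.484 mol.
Polytropic n=1.35: T₂ = T₁(V₁/V₂)^(n−1) = 512×(0.360)^0.35 = 358 K; P₂ = P₁(V₁/V₂)^n = 104 kPa.
W = (P₁V₁−P₂V₂)/(n−1) = (414×4.98−104×13.8)/0.35 = 1770 J.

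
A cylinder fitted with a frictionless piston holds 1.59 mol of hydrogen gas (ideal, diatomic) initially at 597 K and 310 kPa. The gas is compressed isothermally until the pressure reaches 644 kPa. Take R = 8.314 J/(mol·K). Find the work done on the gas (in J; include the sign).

5770 J

V₁ = nRT₁/P₁ = 1.59×8.314×597/310 = 25.5 L.
Isothermal: T stays 597 K; PV = const ⇒ V₂ = 12.3 L, P₂ = 644 kPa.
W = nRT ln(V₂/V₁) = 1.59×8.314×597×ln(0.481) = -5770 J.
Work done on the gas = −W_by = 5770 J.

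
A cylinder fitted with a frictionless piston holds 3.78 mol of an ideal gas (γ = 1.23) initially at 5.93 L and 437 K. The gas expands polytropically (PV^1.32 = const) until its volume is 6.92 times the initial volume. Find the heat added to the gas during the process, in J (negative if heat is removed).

-7750 J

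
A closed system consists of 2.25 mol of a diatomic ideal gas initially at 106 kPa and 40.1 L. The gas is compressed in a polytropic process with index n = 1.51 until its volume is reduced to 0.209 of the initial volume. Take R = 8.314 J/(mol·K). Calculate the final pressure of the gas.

1130 kPa

T₁ = P₁V₁/(nR) = 106×40.1/(2.25×8.314) = 227 K.
Polytropic n=1.51: T₂ = T₁(V₁/V₂)^(n−1) = 227×(4.78)^0.51 = 505 K; P₂ = P₁(V₁/V₂)^n = 1130 kPa.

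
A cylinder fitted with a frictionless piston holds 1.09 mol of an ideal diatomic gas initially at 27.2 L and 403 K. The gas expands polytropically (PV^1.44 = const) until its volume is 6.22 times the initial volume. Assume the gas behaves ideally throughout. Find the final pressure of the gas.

P₁ = nRT₁/V₁ = 1.09×8.314×403/27.2 = 134 kPa.
Polytropic n=1.44: T₂ = T₁(V₁/V₂)^(n−1) = 403×(0.161)^0.44 = 180 K; P₂ = P₁(V₁/V₂)^n = 9.66 kPa.

9.66 kPa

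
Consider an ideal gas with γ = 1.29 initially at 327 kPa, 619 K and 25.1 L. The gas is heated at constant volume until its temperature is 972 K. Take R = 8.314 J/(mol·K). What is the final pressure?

Isochoric: V stays 25.1 L; P/T = const ⇒ T₂ = 972 K, P₂ = 513 kPa.

513 kPa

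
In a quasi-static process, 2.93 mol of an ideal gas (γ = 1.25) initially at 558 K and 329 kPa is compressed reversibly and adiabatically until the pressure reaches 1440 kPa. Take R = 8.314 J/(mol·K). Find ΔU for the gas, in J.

18700 J

V₁ = nRT₁/P₁ = 2.93×8.314×558/329 = 41.3 L.
Adiabatic: T₂/T₁ = (P₂/P₁)^((γ−1)/γ) ⇒ T₂ = 558×(4.38)^0.200 = 750 K; V₂ = 12.7 L.
For an ideal gas ΔU = nCvΔT with Cv = R/(γ−1) = 33.3 J/(mol·K).
ΔU = 2.93×33.3×(750−558) = 18700 J.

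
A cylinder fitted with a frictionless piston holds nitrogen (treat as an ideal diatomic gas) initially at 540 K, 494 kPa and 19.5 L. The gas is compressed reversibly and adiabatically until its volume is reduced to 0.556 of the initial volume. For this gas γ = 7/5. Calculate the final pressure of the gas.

1120 kPa

Adiabatic: TV^(γ−1) = const ⇒ T₂ = 540×(1.80)^0.400 = 683 K; PV^γ = const ⇒ P₂ = 1120 kPa.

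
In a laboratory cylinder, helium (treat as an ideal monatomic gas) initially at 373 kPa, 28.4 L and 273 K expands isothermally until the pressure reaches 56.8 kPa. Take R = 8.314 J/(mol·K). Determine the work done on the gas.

-19900 J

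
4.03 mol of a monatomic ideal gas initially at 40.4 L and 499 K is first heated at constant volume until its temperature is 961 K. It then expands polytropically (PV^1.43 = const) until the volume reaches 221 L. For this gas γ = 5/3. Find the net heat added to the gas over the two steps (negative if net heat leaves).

P₁ = nRT₁/V₁ = 4.03×8.314×499/40.4 = 414 kPa.
Step 1 — Isochoric: V stays 40.4 L; P/T = const ⇒ T₂ = 961 K, P₂ = 797 kPa.
W = 0 (no volume change).
ΔU = nCvΔT = 4.03×12.5×(961−499) = 23200 J.
Q = ΔU = 23200 J.
State after step 1: P = 797 kPa, V = 40.4 L, T = 961 K.
Step 2 — Polytropic n=1.43: T₂ = T₁(V₁/V₂)^(n−1) = 961×(0.183)^0.43 = 463 K; P₂ = P₁(V₁/V₂)^n = 70.2 kPa.
W = (P₁V₁−P₂V₂)/(n−1) = (797×40.4−70.2×221)/0.43 = 38800 J.
ΔU = nCvΔT = 4.03×12.5×(463−961) = -25000 J.
Q = ΔU + W = 13800 J.
Net over both steps: W = 38800 J, Q = 37000 J, ΔU = -1820 J.

37000 J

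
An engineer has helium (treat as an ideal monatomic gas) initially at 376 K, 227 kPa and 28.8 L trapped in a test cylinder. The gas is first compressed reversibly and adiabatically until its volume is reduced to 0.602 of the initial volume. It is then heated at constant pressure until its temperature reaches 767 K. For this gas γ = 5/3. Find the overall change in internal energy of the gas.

n = P₁V₁/(RT₁) = 227×28.8/(8.314×376) = 2.09 mol.
Step 1 — Adiabatic: TV^(γ−1) = const ⇒ T₂ = 376×(1.66)^0.667 = 527 K; PV^γ = const ⇒ P₂ = 529 kPa.
ΔU = nCvΔT = 2.09×12.5×(527−376) = 3950 J.
Q = 0 for an adiabatic process, so W = −ΔU = -3950 J.
State after step 1: P = 529 kPa, V = 17.3 L, T = 527 K.
Step 2 — Isobaric: P stays 529 kPa; V/T = const ⇒ T₂ = 767 K, V₂ = 25.2 L.
W = PΔV = 529×(25.2−17.3) kPa·L = 4170 J.
ΔU = nCvΔT = 2.09×12.5×(767−527) = 6250 J.
Q = ΔU + W = nCpΔT = 10400 J.
Net over both steps: W = 218 J, Q = 10400 J, ΔU = 10200 J.

10200 J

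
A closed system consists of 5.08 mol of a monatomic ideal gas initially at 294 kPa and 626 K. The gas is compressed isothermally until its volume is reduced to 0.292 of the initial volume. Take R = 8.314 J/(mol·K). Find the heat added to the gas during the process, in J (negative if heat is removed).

V₁ = nRT₁/P₁ = 5.08×8.314×626/294 = 89.9 L.
Isothermal: T stays 626 K; PV = const ⇒ V₂ = 26.3 L, P₂ = 1010 kPa.
ΔU = 0 (ideal gas, T constant).
W = nRT ln(V₂/V₁) = 5.08×8.314×626×ln(0.292) = -32500 J.
Q = ΔU + W = -32500 J.

-32500 J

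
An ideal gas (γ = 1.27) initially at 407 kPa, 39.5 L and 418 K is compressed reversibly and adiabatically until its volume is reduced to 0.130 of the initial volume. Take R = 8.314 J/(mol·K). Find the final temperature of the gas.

Adiabatic: TV^(γ−1) = const ⇒ T₂ = 418×(7.69)^0.270 = 725 K; PV^γ = const ⇒ P₂ = 5430 kPa.

725 K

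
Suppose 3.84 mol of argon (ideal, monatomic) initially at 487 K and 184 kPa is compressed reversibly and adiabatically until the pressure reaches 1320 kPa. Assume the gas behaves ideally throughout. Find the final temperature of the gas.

1070 K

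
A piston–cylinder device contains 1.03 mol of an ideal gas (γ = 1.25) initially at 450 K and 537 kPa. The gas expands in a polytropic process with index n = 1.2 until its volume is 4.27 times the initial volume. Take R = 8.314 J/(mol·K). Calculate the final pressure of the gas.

94.1 kPa

V₁ = nRT₁/P₁ = 1.03×8.314×450/537 = 7.18 L.
Polytropic n=1.2: T₂ = T₁(V₁/V₂)^(n−1) = 450×(0.234)^0.20 = 337 K; P₂ = P₁(V₁/V₂)^n = 94.1 kPa.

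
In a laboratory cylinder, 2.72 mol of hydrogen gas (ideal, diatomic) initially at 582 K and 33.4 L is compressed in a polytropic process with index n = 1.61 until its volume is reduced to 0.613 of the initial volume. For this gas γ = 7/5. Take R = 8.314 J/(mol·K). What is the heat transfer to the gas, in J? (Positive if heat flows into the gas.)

3940 J

P₁ = nRT₁/V₁ = 2.72×8.314×582/33.4 = 394 kPa.
Polytropic n=1.61: T₂ = T₁(V₁/V₂)^(n−1) = 582×(1.63)^0.61 = 784 K; P₂ = P₁(V₁/V₂)^n = 866 kPa.
W = (P₁V₁−P₂V₂)/(n−1) = (394×33.4−866×20.5)/0.61 = -7510 J.
ΔU = nCvΔT = 2.72×20.8×(784−582) = 11400 J.
Q = ΔU + W = 3940 J.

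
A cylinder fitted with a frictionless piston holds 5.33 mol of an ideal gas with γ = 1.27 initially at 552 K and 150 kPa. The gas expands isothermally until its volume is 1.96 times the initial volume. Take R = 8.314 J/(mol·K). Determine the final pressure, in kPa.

76.5 kPa

V₁ = nRT₁/P₁ = 5.33×8.314×552/150 = 163 L.
Isothermal: T stays 552 K; PV = const ⇒ V₂ = 320 L, P₂ = 76.5 kPa.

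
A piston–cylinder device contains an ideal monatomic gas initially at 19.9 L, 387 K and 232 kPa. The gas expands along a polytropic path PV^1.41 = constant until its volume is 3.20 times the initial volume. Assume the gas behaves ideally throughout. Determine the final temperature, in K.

240 K

Polytropic n=1.41: T₂ = T₁(V₁/V₂)^(n−1) = 387×(0.312)^0.41 = 240 K; P₂ = P₁(V₁/V₂)^n = 45.0 kPa.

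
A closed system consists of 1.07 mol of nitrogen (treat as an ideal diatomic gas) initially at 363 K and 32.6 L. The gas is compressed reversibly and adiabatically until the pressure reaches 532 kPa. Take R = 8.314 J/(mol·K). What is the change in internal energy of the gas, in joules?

P₁ = nRT₁/V₁ = 1.07×8.314×363/32.6 = 99.1 kPa.
Adiabatic: T₂/T₁ = (P₂/P₁)^((γ−1)/γ) ⇒ T₂ = 363×(5.37)^0.286 = 587 K; V₂ = 9.81 L.
For an ideal gas ΔU = nCvΔT with Cv = (5/2)R = 20.8 J/(mol·K).
ΔU = 1.07×20.8×(587−363) = 4980 J.

4980 J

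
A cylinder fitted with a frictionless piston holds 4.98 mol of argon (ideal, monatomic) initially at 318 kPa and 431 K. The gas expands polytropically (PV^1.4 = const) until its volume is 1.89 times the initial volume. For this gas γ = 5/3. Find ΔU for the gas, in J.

V₁ = nRT₁/P₁ = 4.98×8.314×431/318 = 56.1 L.
Polytropic n=1.4: T₂ = T₁(V₁/V₂)^(n−1) = 431×(0.529)^0.40 = 334 K; P₂ = P₁(V₁/V₂)^n = 130 kPa.
For an ideal gas ΔU = nCvΔT with Cv = (3/2)R = 12.5 J/(mol·K).
ΔU = 4.98×12.5×(334−431) = -6020 J.

-6020 J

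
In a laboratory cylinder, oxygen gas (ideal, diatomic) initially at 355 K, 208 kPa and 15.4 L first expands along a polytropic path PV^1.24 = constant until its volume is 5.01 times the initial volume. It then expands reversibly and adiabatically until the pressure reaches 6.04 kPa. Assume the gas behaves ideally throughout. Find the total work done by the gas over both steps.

n = P₁V₁/(RT₁) = 208×15.4/(8.314×355) = 1.09 mol.
Step 1 — Polytropic n=1.24: T₂ = T₁(V₁/V₂)^(n−1) = 355×(0.200)^0.24 = 241 K; P₂ = P₁(V₁/V₂)^n = 28.2 kPa.
W = (P₁V₁−P₂V₂)/(n−1) = (208×15.4−28.2×77.2)/0.24 = 4280 J.
ΔU = nCvΔT = 1.09×20.8×(241−355) = -2570 J.
Q = ΔU + W = 1710 J.
State after step 1: P = 28.2 kPa, V = 77.2 L, T = 241 K.
Step 2 — Adiabatic: T₂/T₁ = (P₂/P₁)^((γ−1)/γ) ⇒ T₂ = 241×(0.214)^0.286 = 155 K; V₂ = 232 L.
ΔU = nCvΔT = 1.09×20.8×(155−241) = -1940 J.
Q = 0 for an adiabatic process, so W = −ΔU = 1940 J.
Net over both steps: W = 6220 J, Q = 1710 J, ΔU = -4510 J.

6220 J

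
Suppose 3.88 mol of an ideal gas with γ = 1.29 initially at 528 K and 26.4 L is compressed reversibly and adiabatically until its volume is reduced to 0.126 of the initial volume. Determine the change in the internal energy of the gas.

P₁ = nRT₁/V₁ = 3.88×8.314×528/26.4 = 645 kPa.
Adiabatic: TV^(γ−1) = const ⇒ T₂ = 528×(7.94)^0.290 = 963 K; PV^γ = const ⇒ P₂ = 9340 kPa.
For an ideal gas ΔU = nCvΔT with Cv = R/(γ−1) = 28.7 J/(mol·K).
ΔU = 3.88×28.7×(963−528) = 48400 J.

48400 J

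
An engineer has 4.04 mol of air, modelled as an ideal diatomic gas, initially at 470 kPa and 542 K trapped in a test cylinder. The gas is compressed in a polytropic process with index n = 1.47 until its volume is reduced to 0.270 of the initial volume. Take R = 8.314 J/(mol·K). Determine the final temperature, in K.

1000 K

V₁ = nRT₁/P₁ = 4.04×8.314×542/470 = 38.7 L.
Polytropic n=1.47: T₂ = T₁(V₁/V₂)^(n−1) = 542×(3.70)^0.47 = 1000 K; P₂ = P₁(V₁/V₂)^n = 3220 kPa.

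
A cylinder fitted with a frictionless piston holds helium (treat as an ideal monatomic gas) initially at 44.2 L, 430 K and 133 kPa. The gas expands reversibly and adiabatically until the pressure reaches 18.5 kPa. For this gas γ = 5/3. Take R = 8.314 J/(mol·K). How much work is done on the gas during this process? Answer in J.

-4810 J

n = P₁V₁/(RT₁) = 133×44.2/(8.314×430) = 1.64 mol.
Adiabatic: T₂/T₁ = (P₂/P₁)^((γ−1)/γ) ⇒ T₂ = 430×(0.139)^0.400 = 195 K; V₂ = 144 L.
ΔU = nCvΔT = 1.64×12.5×(195−430) = -4810 J.
Q = 0 for an adiabatic process, so W = −ΔU = 4810 J.
Work done on the gas = −W_by = -4810 J.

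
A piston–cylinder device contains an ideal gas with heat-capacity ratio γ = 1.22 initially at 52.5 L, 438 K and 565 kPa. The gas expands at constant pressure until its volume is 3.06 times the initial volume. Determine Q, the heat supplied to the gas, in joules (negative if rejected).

n = P₁V₁/(RT₁) = 565×52.5/(8.314×438) = 8.15 mol.
Isobaric: P stays 565 kPa; V/T = const ⇒ T₂ = 1340 K, V₂ = 161 L.
W = PΔV = 565×(161−52.5) kPa·L = 61100 J.
ΔU = nCvΔT = 8.15×37.8×(1340−438) = 278000 J.
Q = ΔU + W = nCpΔT = 339000 J.

339000 J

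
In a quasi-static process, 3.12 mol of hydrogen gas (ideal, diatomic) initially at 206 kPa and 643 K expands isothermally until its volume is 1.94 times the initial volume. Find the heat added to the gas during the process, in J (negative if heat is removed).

11100 J

V₁ = nRT₁/P₁ = 3.12×8.314×643/206 = 81.0 L.
Isothermal: T stays 643 K; PV = const ⇒ V₂ = 157 L, P₂ = 106 kPa.
ΔU = 0 (ideal gas, T constant).
W = nRT ln(V₂/V₁) = 3.12×8.314×643×ln(1.94) = 11100 J.
Q = ΔU + W = 11100 J.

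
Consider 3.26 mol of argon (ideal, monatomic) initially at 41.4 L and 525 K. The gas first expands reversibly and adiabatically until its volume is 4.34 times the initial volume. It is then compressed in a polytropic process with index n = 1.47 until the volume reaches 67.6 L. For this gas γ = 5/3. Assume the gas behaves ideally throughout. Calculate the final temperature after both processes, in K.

312 K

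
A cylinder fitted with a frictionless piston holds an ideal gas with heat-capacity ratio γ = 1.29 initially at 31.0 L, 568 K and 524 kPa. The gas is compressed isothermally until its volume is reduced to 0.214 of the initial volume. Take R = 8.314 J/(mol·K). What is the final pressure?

Isothermal: T stays 568 K; PV = const ⇒ V₂ = 6.63 L, P₂ = 2450 kPa.

2450 kPa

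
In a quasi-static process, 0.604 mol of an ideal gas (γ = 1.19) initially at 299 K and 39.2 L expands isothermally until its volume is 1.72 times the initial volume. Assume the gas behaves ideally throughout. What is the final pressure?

P₁ = nRT₁/V₁ = 0.604×8.314×299/39.2 = 38.3 kPa.
Isothermal: T stays 299 K; PV = const ⇒ V₂ = 67.4 L, P₂ = 22.3 kPa.

22.3 kPa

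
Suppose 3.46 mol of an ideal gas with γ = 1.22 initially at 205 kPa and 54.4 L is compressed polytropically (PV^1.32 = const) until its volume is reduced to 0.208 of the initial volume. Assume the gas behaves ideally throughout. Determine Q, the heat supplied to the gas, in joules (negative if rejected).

T₁ = P₁V₁/(nR) = 205×54.4/(3.46×8.314) = 388 K.
Polytropic n=1.32: T₂ = T₁(V₁/V₂)^(n−1) = 388×(4.81)^0.32 = 641 K; P₂ = P₁(V₁/V₂)^n = 1630 kPa.
W = (P₁V₁−P₂V₂)/(n−1) = (205×54.4−1630×11.3)/0.32 = -22800 J.
ΔU = nCvΔT = 3.46×37.8×(641−388) = 33100 J.
Q = ΔU + W = 10300 J.

10300 J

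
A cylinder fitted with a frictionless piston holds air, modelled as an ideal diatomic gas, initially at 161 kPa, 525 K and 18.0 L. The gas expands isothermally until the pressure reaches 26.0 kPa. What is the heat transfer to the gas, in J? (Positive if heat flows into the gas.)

n = P₁V₁/(RT₁) = 161×18.0/(8.314×525) = 0.664 mol.
Isothermal: T stays 525 K; PV = const ⇒ V₂ = 111 L, P₂ = 26.0 kPa.
ΔU = 0 (ideal gas, T constant).
W = nRT ln(V₂/V₁) = 0.664×8.314×525×ln(6.19) = 5280 J.
Q = ΔU + W = 5280 J.

5280 J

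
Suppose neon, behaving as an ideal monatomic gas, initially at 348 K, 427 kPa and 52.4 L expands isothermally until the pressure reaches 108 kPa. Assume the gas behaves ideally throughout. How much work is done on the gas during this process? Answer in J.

-30800 J

n = P₁V₁/(RT₁) = 427×52.4/(8.314×348) = 7.73 mol.
Isothermal: T stays 348 K; PV = const ⇒ V₂ = 207 L, P₂ = 108 kPa.
W = nRT ln(V₂/V₁) = 7.73×8.314×348×ln(3.95) = 30800 J.
Work done on the gas = −W_by = -30800 J.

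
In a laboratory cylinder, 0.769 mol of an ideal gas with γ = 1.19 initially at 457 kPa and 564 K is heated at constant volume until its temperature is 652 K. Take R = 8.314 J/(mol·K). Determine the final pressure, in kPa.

528 kPa

V₁ = nRT₁/P₁ = 0.769×8.314×564/457 = 7.89 L.
Isochoric: V stays 7.89 L; P/T = const ⇒ T₂ = 652 K, P₂ = 528 kPa.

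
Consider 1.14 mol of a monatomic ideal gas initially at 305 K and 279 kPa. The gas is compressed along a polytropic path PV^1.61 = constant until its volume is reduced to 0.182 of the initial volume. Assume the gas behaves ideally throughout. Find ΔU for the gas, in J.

V₁ = nRT₁/P₁ = 1.14×8.314×305/279 = 10.4 L.
Polytropic n=1.61: T₂ = T₁(V₁/V₂)^(n−1) = 305×(5.49)^0.61 = 862 K; P₂ = P₁(V₁/V₂)^n = 4330 kPa.
For an ideal gas ΔU = nCvΔT with Cv = (3/2)R = 12.5 J/(mol·K).
ΔU = 1.14×12.5×(862−305) = 7920 J.

7920 J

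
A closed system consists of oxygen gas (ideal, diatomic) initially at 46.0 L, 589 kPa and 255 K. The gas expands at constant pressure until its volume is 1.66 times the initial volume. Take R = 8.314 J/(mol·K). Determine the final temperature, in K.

423 K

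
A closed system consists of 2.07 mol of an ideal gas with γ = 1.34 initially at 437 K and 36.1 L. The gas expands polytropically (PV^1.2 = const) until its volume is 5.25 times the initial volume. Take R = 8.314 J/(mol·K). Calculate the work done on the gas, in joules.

-10600 J

P₁ = nRT₁/V₁ = 2.07×8.314×437/36.1 = 208 kPa.
Polytropic n=1.2: T₂ = T₁(V₁/V₂)^(n−1) = 437×(0.190)^0.20 = 314 K; P₂ = P₁(V₁/V₂)^n = 28.5 kPa.
W = (P₁V₁−P₂V₂)/(n−1) = (208×36.1−28.5×190)/0.20 = 10600 J.
Work done on the gas = −W_by = -10600 J.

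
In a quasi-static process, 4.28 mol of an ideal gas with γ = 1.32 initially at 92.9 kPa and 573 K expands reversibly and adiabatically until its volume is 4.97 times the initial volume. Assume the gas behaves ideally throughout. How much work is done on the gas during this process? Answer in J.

V₁ = nRT₁/P₁ = 4.28×8.314×573/92.9 = 219 L.
Adiabatic: TV^(γ−1) = const ⇒ T₂ = 573×(0.201)^0.320 = 343 K; PV^γ = const ⇒ P₂ = 11.2 kPa.
ΔU = nCvΔT = 4.28×26.0×(343−573) = -25600 J.
Q = 0 for an adiabatic process, so W = −ΔU = 25600 J.
Work done on the gas = −W_by = -25600 J.

-25600 J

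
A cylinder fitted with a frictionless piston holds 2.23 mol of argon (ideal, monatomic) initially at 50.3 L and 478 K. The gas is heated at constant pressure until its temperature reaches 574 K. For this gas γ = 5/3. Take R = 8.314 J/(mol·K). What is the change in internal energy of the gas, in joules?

2670 J

P₁ = nRT₁/V₁ = 2.23×8.314×478/50.3 = 176 kPa.
Isobaric: P stays 176 kPa; V/T = const ⇒ T₂ = 574 K, V₂ = 60.4 L.
For an ideal gas ΔU = nCvΔT with Cv = (3/2)R = 12.5 J/(mol·K).
ΔU = 2.23×12.5×(574−478) = 2670 J.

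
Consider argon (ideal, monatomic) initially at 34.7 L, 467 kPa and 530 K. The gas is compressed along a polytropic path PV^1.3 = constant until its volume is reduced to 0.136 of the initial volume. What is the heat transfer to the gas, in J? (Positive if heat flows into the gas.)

n = P₁V₁/(RT₁) = 467×34.7/(8.314×530) = 3.68 mol.
Polytropic n=1.3: T₂ = T₁(V₁/V₂)^(n−1) = 530×(7.35)^0.30 = 964 K; P₂ = P₁(V₁/V₂)^n = 6250 kPa.
W = (P₁V₁−P₂V₂)/(n−1) = (467×34.7−6250×4.72)/0.30 = -44300 J.
ΔU = nCvΔT = 3.68×12.5×(964−530) = 19900 J.
Q = ΔU + W = -24300 J.

-24300 J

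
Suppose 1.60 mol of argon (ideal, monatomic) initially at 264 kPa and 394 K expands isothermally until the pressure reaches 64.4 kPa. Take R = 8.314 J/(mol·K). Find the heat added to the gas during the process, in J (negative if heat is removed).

7390 J

V₁ = nRT₁/P₁ = 1.60×8.314×394/264 = 19.9 L.
Isothermal: T stays 394 K; PV = const ⇒ V₂ = 81.4 L, P₂ = 64.4 kPa.
ΔU = 0 (ideal gas, T constant).
W = nRT ln(V₂/V₁) = 1.60×8.314×394×ln(4.10) = 7390 J.
Q = ΔU + W = 7390 J.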